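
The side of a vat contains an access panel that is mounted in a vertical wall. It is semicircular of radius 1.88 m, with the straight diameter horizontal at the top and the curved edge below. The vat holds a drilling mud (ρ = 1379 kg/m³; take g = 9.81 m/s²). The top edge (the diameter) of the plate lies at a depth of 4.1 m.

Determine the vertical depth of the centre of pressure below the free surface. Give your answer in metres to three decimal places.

h_p = 4.948 m

γ = ρg = 1379 × 9.81 / 1000 = 13.52799 kN/m³.
The centroid of a semicircle lies 4r/(3π) = 0.797897 m from the diameter, here below the top edge, so the centroid depth is h_c = 4.1 + 0.797897 = 4.8979 m.
A = πr²/2 = π × 1.88²/2 = 5.55182 m².
Resultant F = γ·h_c·A = 13.52799 × 4.8979 × 5.55182 = 367.857 kN.
I_c = (π/8 − 8/(9π))·r⁴ = 0.109757 × 1.88⁴ = 1.37108 m⁴.
Centre of pressure: y_p = y_c + I_c/(y_c·A) = 4.8979 + 1.37108/(4.8979 × 5.55182) = 4.8979 + 0.0504217 = 4.94832 m along the plane.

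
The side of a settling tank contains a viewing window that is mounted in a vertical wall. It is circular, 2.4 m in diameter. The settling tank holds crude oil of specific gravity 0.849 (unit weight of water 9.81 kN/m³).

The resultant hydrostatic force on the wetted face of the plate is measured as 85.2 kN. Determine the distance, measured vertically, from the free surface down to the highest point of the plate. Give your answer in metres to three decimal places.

γ = 0.849 × 9.81 = 8.32869 kN/m³.
A = π(1.2)² = 4.52389 m².
From F = γ·h_c·A, the centroid depth is h_c = 85.2/(8.32869 × 4.52389) = 2.26126 m.
The centroid is at the centre, 1.2 m below the top of the plate, so the highest point sits at h_top = 2.26126 − 1.2 = 1.06126 m below the surface.

d_top ≈ 1.061 m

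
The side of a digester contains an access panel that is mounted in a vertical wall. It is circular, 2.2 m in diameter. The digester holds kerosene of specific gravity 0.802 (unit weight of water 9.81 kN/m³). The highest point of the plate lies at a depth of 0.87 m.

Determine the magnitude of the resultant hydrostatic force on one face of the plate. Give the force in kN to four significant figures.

F ≈ 58.92 kN

γ = 0.802 × 9.81 = 7.86762 kN/m³.
The centroid is at the centre, 1.1 m below the top of the plate, so the centroid depth is h_c = 0.87 + 1.1 = 1.97 m.
A = π(1.1)² = 3.80133 m².
Resultant F = γ·h_c·A = 7.86762 × 1.97 × 3.80133 = 58.9176 kN.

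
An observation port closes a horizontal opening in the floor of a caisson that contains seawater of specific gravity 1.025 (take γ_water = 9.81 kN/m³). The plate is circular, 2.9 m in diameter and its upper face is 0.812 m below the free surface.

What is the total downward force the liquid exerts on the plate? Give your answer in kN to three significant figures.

F ≈ 53.9 kN

γ = 1.025 × 9.81 = 10.05525 kN/m³.
The plate is horizontal, so pressure is uniform at p = γ·h = 10.05525 × 0.812 = 8.16486 kN/m².
A = π(1.45)² = 6.6052 m².
F = p·A = 8.16486 × 6.6052 = 53.9305 kN.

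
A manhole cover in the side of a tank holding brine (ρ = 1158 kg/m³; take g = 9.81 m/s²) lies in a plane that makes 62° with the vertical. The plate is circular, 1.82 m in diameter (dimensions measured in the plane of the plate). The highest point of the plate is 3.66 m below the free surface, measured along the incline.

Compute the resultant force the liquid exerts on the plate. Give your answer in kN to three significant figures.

F ≈ 63.4 kN

γ = ρg = 1158 × 9.81 / 1000 = 11.35998 kN/m³.
The plate makes 62° with the vertical, i.e. θ = 90° − 62° = 28° to the horizontal. Measuring y along the incline from the free-surface line, vertical depth h = y·sinθ with sinθ = 0.469472.
The centroid is at the centre, 0.91 m below the top of the plate, so y_c = 3.66 + 0.91 = 4.57 m and h_c = 4.57 × 0.469472 = 2.14549 m.
A = π(0.91)² = 2.60155 m².
Resultant F = γ·h_c·A = 11.35998 × 2.14549 × 2.60155 = 63.4069 kN.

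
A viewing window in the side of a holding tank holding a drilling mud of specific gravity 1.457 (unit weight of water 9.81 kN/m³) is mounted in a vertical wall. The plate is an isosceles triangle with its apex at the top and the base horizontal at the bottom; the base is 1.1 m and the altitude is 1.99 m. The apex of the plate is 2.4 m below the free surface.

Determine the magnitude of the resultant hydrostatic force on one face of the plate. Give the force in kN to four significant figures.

γ = 1.457 × 9.81 = 14.29317 kN/m³.
With the apex up, the centroid sits 2h/3 = 2 × 1.99/3 = 1.32667 m below the apex, so the centroid depth is h_c = 2.4 + 1.32667 = 3.72667 m.
A = ½ × 1.1 × 1.99 = 1.0945 m².
Resultant F = γ·h_c·A = 14.29317 × 3.72667 × 1.0945 = 58.2996 kN.

F ≈ 58.30 kN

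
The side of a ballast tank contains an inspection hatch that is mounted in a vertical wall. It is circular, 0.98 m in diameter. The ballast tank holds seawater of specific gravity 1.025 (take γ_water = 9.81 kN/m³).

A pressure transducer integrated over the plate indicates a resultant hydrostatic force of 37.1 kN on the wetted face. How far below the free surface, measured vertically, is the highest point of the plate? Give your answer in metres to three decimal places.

γ = 1.025 × 9.81 = 10.05525 kN/m³.
A = π(0.49)² = 0.754296 m².
From F = γ·h_c·A, the centroid depth is h_c = 37.1/(10.05525 × 0.754296) = 4.89147 m.
The centroid is at the centre, 0.49 m below the top of the plate, so the highest point sits at h_top = 4.89147 − 0.49 = 4.40147 m below the surface.

d_top ≈ 4.401 m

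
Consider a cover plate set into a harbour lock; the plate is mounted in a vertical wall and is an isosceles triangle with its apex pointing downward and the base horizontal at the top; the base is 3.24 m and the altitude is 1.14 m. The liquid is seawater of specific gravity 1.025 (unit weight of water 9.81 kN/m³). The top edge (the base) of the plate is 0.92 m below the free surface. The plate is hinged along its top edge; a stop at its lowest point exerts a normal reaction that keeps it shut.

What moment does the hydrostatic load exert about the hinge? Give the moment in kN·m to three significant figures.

M ≈ 10.5 kN·m

γ = 1.025 × 9.81 = 10.05525 kN/m³.
With the apex down, the centroid sits h/3 = 1.14/3 = 0.38 m below the base (the top edge), so the centroid depth is h_c = 0.92 + 0.38 = 1.3 m.
A = ½ × 3.24 × 1.14 = 1.8468 m².
Resultant F = γ·h_c·A = 10.05525 × 1.3 × 1.8468 = 24.141 kN.
I_c = b·h³/36 = 3.24 × 1.14³/36 = 0.133339 m⁴.
Centre of pressure: y_p = y_c + I_c/(y_c·A) = 1.3 + 0.133339/(1.3 × 1.8468) = 1.3 + 0.0555385 = 1.35554 m along the plane.
The resultant acts 0.38 + 0.0555385 = 0.435538 m (along the plate) below the hinge at the top edge, so the moment about the hinge is M = F × 0.435538 = 24.141 × 0.435538 = 10.5143 kN·m.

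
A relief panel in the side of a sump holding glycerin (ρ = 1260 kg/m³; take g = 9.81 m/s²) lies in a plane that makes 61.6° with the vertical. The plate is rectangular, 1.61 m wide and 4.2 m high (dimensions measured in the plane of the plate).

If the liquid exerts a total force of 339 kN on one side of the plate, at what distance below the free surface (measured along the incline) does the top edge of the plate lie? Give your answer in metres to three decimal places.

y_top ≈ 6.427 m

γ = ρg = 1260 × 9.81 / 1000 = 12.3606 kN/m³.
A = 1.61 × 4.2 = 6.762 m².
From F = γ·h_c·A, the centroid depth is h_c = 339/(12.3606 × 6.762) = 4.05588 m.
The plate makes 61.6° with the vertical, i.e. θ = 90° − 61.6° = 28.4° to the horizontal. Measuring y along the incline from the free-surface line, vertical depth h = y·sinθ with sinθ = 0.475624.
Along the incline, y_c = h_c/sinθ = 4.05588/0.475624 = 8.52749 m.
The centroid lies 4.2/2 = 2.1 m below the top edge, so the top edge sits at y_top = 8.52749 − 2.1 = 6.42749 m along the incline.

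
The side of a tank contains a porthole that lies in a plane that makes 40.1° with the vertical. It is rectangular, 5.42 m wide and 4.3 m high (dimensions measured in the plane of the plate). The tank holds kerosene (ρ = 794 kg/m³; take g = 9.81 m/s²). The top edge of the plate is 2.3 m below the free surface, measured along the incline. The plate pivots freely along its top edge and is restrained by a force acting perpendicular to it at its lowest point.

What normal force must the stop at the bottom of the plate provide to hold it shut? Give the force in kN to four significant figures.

γ = ρg = 794 × 9.81 / 1000 = 7.78914 kN/m³.
The plate makes 40.1° with the vertical, i.e. θ = 90° − 40.1° = 49.9° to the horizontal. Measuring y along the incline from the free-surface line, vertical depth h = y·sinθ with sinθ = 0.764921.
The centroid lies 4.3/2 = 2.15 m below the top edge, so y_c = 2.3 + 2.15 = 4.45 m and h_c = 4.45 × 0.764921 = 3.4039 m.
A = 5.42 × 4.3 = 23.306 m².
Resultant F = γ·h_c·A = 7.78914 × 3.4039 × 23.306 = 617.923 kN.
I_c = b·h³/12 = 5.42 × 4.3³/12 = 35.9107 m⁴.
Centre of pressure: y_p = y_c + I_c/(y_c·A) = 4.45 + 35.9107/(4.45 × 23.306) = 4.45 + 0.346255 = 4.79626 m along the plane.
The resultant acts 2.15 + 0.346255 = 2.49625 m (along the plate) below the hinge at the top edge, so the moment about the hinge is M = F × 2.49625 = 617.923 × 2.49625 = 1542.49 kN·m.
A normal force at the bottom, 4.3 m from the hinge, must supply this moment: P = 1542.49/4.3 = 358.719 kN.

P ≈ 358.7 kN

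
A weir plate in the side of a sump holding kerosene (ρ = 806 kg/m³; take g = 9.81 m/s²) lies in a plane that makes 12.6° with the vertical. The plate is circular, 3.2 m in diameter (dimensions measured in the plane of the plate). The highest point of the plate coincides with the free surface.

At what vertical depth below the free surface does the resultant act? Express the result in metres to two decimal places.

γ = ρg = 806 × 9.81 / 1000 = 7.90686 kN/m³.
The plate makes 12.6° with the vertical, i.e. θ = 90° − 12.6° = 77.4° to the horizontal. Measuring y along the incline from the free-surface line, vertical depth h = y·sinθ with sinθ = 0.975917.
The centroid is at the centre, 1.6 m below the top of the plate, so y_c = 1.6 m and h_c = 1.6 × 0.975917 = 1.56147 m.
A = π(1.6)² = 8.04248 m².
Resultant F = γ·h_c·A = 7.90686 × 1.56147 × 8.04248 = 99.2951 kN.
I_c = πr⁴/4 = π × 1.6⁴/4 = 5.14719 m⁴.
Centre of pressure: y_p = y_c + I_c/(y_c·A) = 1.6 + 5.14719/(1.6 × 8.04248) = 1.6 + 0.4 = 2 m along the plane.
Vertically, h_p = y_p·sinθ = 2 × 0.975917 = 1.95183 m.

h_p = 1.95 m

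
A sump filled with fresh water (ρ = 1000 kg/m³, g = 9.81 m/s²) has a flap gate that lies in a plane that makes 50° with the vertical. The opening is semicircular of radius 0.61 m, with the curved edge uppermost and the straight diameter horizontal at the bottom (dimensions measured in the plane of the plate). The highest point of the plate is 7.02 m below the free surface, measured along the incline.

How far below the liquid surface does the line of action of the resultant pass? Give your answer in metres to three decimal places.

h_p = 4.740 m

γ = ρg = 1000 × 9.81 = 9810 N/m³ = 9.81 kN/m³.
The plate makes 50° with the vertical, i.e. θ = 90° − 50° = 40° to the horizontal. Measuring y along the incline from the free-surface line, vertical depth h = y·sinθ with sinθ = 0.642788.
The centroid lies 4r/(3π) = 0.258892 m above the diameter, so r − 4r/(3π) = 0.61 − 0.258892 = 0.351108 m below the topmost point, so y_c = 7.02 + 0.351108 = 7.37111 m and h_c = 7.37111 × 0.642788 = 4.73806 m.
A = πr²/2 = π × 0.61²/2 = 0.584493 m².
Resultant F = γ·h_c·A = 9.81 × 4.73806 × 0.584493 = 27.1675 kN.
I_c = (π/8 − 8/(9π))·r⁴ = 0.109757 × 0.61⁴ = 0.0151968 m⁴.
Centre of pressure: y_p = y_c + I_c/(y_c·A) = 7.37111 + 0.0151968/(7.37111 × 0.584493) = 7.37111 + 0.00352728 = 7.37464 m along the plane.
Vertically, h_p = y_p·sinθ = 7.37464 × 0.642788 = 4.74033 m.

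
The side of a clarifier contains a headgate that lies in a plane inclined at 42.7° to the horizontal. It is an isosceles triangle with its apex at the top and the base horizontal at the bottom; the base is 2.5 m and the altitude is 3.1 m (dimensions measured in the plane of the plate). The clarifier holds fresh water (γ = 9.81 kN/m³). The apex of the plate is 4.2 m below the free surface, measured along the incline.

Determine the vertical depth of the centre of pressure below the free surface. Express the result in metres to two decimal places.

γ = 9.81 kN/m³.
Let θ = 42.7° be the plate's angle to the horizontal; measure y along the incline from where the plane meets the free surface. Vertical depth h = y·sinθ with sinθ = 0.678160.
With the apex up, the centroid sits 2h/3 = 2 × 3.1/3 = 2.06667 m below the apex, so y_c = 4.2 + 2.06667 = 6.26667 m and h_c = 6.26667 × 0.678160 = 4.2498 m.
A = ½ × 2.5 × 3.1 = 3.875 m².
Resultant F = γ·h_c·A = 9.81 × 4.2498 × 3.875 = 161.551 kN.
I_c = b·h³/36 = 2.5 × 3.1³/36 = 2.06882 m⁴.
Centre of pressure: y_p = y_c + I_c/(y_c·A) = 6.26667 + 2.06882/(6.26667 × 3.875) = 6.26667 + 0.085195 = 6.35187 m along the plane.
Vertically, h_p = y_p·sinθ = 6.35187 × 0.678160 = 4.30758 m.

h_p = 4.31 m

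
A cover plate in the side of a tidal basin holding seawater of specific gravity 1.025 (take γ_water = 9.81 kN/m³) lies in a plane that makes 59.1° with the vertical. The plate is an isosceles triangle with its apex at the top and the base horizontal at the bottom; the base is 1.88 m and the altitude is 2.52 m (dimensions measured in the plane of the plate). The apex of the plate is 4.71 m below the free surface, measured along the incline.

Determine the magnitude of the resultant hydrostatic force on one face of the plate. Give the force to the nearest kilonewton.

γ = 1.025 × 9.81 = 10.05525 kN/m³.
The plate makes 59.1° with the vertical, i.e. θ = 90° − 59.1° = 30.9° to the horizontal. Measuring y along the incline from the free-surface line, vertical depth h = y·sinθ with sinθ = 0.513541.
With the apex up, the centroid sits 2h/3 = 2 × 2.52/3 = 1.68 m below the apex, so y_c = 4.71 + 1.68 = 6.39 m and h_c = 6.39 × 0.513541 = 3.28153 m.
A = ½ × 1.88 × 2.52 = 2.3688 m².
Resultant F = γ·h_c·A = 10.05525 × 3.28153 × 2.3688 = 78.1624 kN.

F ≈ 78 kN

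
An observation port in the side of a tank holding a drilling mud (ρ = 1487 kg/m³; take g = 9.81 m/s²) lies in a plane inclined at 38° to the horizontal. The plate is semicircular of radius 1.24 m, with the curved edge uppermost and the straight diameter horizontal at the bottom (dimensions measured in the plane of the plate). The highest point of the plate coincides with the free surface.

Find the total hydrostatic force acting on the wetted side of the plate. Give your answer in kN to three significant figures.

F ≈ 15.5 kN

γ = ρg = 1487 × 9.81 / 1000 = 14.58747 kN/m³.
Let θ = 38° be the plate's angle to the horizontal; measure y along the incline from where the plane meets the free surface. Vertical depth h = y·sinθ with sinθ = 0.615661.
The centroid lies 4r/(3π) = 0.526272 m above the diameter, so r − 4r/(3π) = 1.24 − 0.526272 = 0.713728 m below the topmost point, so y_c = 0.713728 m and h_c = 0.713728 × 0.615661 = 0.439414 m.
A = πr²/2 = π × 1.24²/2 = 2.41526 m².
Resultant F = γ·h_c·A = 14.58747 × 0.439414 × 2.41526 = 15.4817 kN.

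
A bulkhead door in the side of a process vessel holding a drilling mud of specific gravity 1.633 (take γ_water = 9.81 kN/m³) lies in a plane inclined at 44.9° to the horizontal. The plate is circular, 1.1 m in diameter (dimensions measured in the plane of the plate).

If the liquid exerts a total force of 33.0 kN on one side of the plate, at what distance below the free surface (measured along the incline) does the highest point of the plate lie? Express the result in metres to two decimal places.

y_top ≈ 2.52 m

γ = 1.633 × 9.81 = 16.01973 kN/m³.
A = π(0.55)² = 0.950332 m².
From F = γ·h_c·A, the centroid depth is h_c = 33.0/(16.01973 × 0.950332) = 2.16762 m.
Let θ = 44.9° be the plate's angle to the horizontal; measure y along the incline from where the plane meets the free surface. Vertical depth h = y·sinθ with sinθ = 0.705872.
Along the incline, y_c = h_c/sinθ = 2.16762/0.705872 = 3.07084 m.
The centroid is at the centre, 0.55 m below the top of the plate, so the highest point sits at y_top = 3.07084 − 0.55 = 2.52084 m along the incline.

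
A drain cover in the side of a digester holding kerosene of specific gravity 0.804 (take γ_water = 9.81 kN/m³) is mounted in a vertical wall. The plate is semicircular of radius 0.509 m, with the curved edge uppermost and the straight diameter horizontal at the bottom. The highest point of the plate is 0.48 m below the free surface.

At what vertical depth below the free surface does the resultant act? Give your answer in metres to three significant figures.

h_p = 0.796 m

γ = 0.804 × 9.81 = 7.88724 kN/m³.
The centroid lies 4r/(3π) = 0.216026 m above the diameter, so r − 4r/(3π) = 0.509 − 0.216026 = 0.292974 m below the topmost point, so the centroid depth is h_c = 0.48 + 0.292974 = 0.772974 m.
A = πr²/2 = π × 0.509²/2 = 0.406963 m².
Resultant F = γ·h_c·A = 7.88724 × 0.772974 × 0.406963 = 2.4811 kN.
I_c = (π/8 − 8/(9π))·r⁴ = 0.109757 × 0.509⁴ = 0.00736722 m⁴.
Centre of pressure: y_p = y_c + I_c/(y_c·A) = 0.772974 + 0.00736722/(0.772974 × 0.406963) = 0.772974 + 0.0234198 = 0.796394 m along the plane.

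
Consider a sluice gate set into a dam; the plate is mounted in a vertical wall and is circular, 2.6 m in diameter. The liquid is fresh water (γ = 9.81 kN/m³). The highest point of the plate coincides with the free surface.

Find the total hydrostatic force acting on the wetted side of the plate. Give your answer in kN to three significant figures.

γ = 9.81 kN/m³.
The centroid is at the centre, 1.3 m below the top of the plate, so the centroid depth is h_c = 1.3 m.
A = π(1.3)² = 5.30929 m².
Resultant F = γ·h_c·A = 9.81 × 1.3 × 5.30929 = 67.7094 kN.

F ≈ 67.7 kN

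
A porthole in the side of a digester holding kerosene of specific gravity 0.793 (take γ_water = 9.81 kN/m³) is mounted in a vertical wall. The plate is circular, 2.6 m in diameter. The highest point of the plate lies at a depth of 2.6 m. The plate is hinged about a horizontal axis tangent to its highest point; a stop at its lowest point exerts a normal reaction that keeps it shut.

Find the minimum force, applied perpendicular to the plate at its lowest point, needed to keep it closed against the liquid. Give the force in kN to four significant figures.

P ≈ 87.25 kN

γ = 0.793 × 9.81 = 7.77933 kN/m³.
The centroid is at the centre, 1.3 m below the top of the plate, so the centroid depth is h_c = 2.6 + 1.3 = 3.9 m.
A = π(1.3)² = 5.30929 m².
Resultant F = γ·h_c·A = 7.77933 × 3.9 × 5.30929 = 161.081 kN.
I_c = πr⁴/4 = π × 1.3⁴/4 = 2.24318 m⁴.
Centre of pressure: y_p = y_c + I_c/(y_c·A) = 3.9 + 2.24318/(3.9 × 5.30929) = 3.9 + 0.108334 = 4.00833 m along the plane.
The resultant acts 1.3 + 0.108334 = 1.40833 m (along the plate) below the hinge at the top edge, so the moment about the hinge is M = F × 1.40833 = 161.081 × 1.40833 = 226.855 kN·m.
A normal force at the bottom, 2.6 m from the hinge, must supply this moment: P = 226.855/2.6 = 87.2519 kN.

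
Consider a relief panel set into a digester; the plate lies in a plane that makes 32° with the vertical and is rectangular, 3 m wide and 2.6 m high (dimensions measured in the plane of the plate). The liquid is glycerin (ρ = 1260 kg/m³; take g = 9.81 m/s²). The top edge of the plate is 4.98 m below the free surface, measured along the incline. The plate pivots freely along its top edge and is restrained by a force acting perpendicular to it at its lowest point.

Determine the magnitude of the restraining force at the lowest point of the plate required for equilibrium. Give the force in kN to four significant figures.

γ = ρg = 1260 × 9.81 / 1000 = 12.3606 kN/m³.
The plate makes 32° with the vertical, i.e. θ = 90° − 32° = 58° to the horizontal. Measuring y along the incline from the free-surface line, vertical depth h = y·sinθ with sinθ = 0.848048.
The centroid lies 2.6/2 = 1.3 m below the top edge, so y_c = 4.98 + 1.3 = 6.28 m and h_c = 6.28 × 0.848048 = 5.32574 m.
A = 3 × 2.6 = 7.8 m².
Resultant F = γ·h_c·A = 12.3606 × 5.32574 × 7.8 = 513.469 kN.
I_c = b·h³/12 = 3 × 2.6³/12 = 4.394 m⁴.
Centre of pressure: y_p = y_c + I_c/(y_c·A) = 6.28 + 4.394/(6.28 × 7.8) = 6.28 + 0.0897028 = 6.3697 m along the plane.
The resultant acts 1.3 + 0.0897028 = 1.3897 m (along the plate) below the hinge at the top edge, so the moment about the hinge is M = F × 1.3897 = 513.469 × 1.3897 = 713.568 kN·m.
A normal force at the bottom, 2.6 m from the hinge, must supply this moment: P = 713.568/2.6 = 274.449 kN.

P ≈ 274.4 kN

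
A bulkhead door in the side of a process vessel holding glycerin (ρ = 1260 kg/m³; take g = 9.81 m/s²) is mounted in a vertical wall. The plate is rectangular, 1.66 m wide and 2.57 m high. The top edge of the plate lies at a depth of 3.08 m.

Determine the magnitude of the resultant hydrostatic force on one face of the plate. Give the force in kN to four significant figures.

γ = ρg = 1260 × 9.81 / 1000 = 12.3606 kN/m³.
The centroid lies 2.57/2 = 1.285 m below the top edge, so the centroid depth is h_c = 3.08 + 1.285 = 4.365 m.
A = 1.66 × 2.57 = 4.2662 m².
Resultant F = γ·h_c·A = 12.3606 × 4.365 × 4.2662 = 230.179 kN.

F ≈ 230.2 kN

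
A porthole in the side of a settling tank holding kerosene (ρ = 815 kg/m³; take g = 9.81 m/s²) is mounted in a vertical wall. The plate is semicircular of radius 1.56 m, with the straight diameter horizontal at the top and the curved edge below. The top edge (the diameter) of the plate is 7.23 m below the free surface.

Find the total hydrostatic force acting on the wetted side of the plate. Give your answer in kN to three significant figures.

F ≈ 241 kN

γ = ρg = 815 × 9.81 / 1000 = 7.99515 kN/m³.
The centroid of a semicircle lies 4r/(3π) = 0.662085 m from the diameter, here below the top edge, so the centroid depth is h_c = 7.23 + 0.662085 = 7.89209 m.
A = πr²/2 = π × 1.56²/2 = 3.82269 m².
Resultant F = γ·h_c·A = 7.99515 × 7.89209 × 3.82269 = 241.206 kN.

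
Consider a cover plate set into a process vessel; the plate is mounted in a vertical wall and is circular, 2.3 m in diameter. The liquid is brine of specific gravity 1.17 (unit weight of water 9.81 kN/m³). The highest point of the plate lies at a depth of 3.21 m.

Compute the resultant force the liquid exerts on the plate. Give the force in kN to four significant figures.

γ = 1.17 × 9.81 = 11.4777 kN/m³.
The centroid is at the centre, 1.15 m below the top of the plate, so the centroid depth is h_c = 3.21 + 1.15 = 4.36 m.
A = π(1.15)² = 4.15476 m².
Resultant F = γ·h_c·A = 11.4777 × 4.36 × 4.15476 = 207.916 kN.

F ≈ 207.9 kN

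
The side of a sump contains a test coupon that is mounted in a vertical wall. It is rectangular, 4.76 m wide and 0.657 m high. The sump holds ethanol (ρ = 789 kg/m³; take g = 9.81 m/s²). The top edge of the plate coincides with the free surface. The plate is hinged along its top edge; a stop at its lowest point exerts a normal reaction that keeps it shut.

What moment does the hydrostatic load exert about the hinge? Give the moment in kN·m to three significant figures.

M ≈ 3.48 kN·m

γ = ρg = 789 × 9.81 / 1000 = 7.74009 kN/m³.
The centroid lies 0.657/2 = 0.3285 m below the top edge, so the centroid depth is h_c = 0.3285 m.
A = 4.76 × 0.657 = 3.12732 m².
Resultant F = γ·h_c·A = 7.74009 × 0.3285 × 3.12732 = 7.95159 kN.
I_c = b·h³/12 = 4.76 × 0.657³/12 = 0.112492 m⁴.
Centre of pressure: y_p = y_c + I_c/(y_c·A) = 0.3285 + 0.112492/(0.3285 × 3.12732) = 0.3285 + 0.1095 = 0.438 m along the plane.
The resultant acts 0.3285 + 0.1095 = 0.438 m (along the plate) below the hinge at the top edge, so the moment about the hinge is M = F × 0.438 = 7.95159 × 0.438 = 3.4828 kN·m.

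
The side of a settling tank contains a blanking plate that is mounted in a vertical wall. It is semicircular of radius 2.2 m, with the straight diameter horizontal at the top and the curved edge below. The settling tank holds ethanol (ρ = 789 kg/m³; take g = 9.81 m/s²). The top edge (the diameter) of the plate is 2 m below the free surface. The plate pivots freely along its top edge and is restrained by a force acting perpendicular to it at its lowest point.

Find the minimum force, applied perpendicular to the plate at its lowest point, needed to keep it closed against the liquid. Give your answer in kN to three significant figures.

P ≈ 82.3 kN

γ = ρg = 789 × 9.81 / 1000 = 7.74009 kN/m³.
The centroid of a semicircle lies 4r/(3π) = 0.933709 m from the diameter, here below the top edge, so the centroid depth is h_c = 2 + 0.933709 = 2.93371 m.
A = πr²/2 = π × 2.2²/2 = 7.60265 m².
Resultant F = γ·h_c·A = 7.74009 × 2.93371 × 7.60265 = 172.635 kN.
I_c = (π/8 − 8/(9π))·r⁴ = 0.109757 × 2.2⁴ = 2.57112 m⁴.
Centre of pressure: y_p = y_c + I_c/(y_c·A) = 2.93371 + 2.57112/(2.93371 × 7.60265) = 2.93371 + 0.115276 = 3.04899 m along the plane.
The resultant acts 0.933709 + 0.115276 = 1.04899 m (along the plate) below the hinge at the top edge, so the moment about the hinge is M = F × 1.04899 = 172.635 × 1.04899 = 181.092 kN·m.
A normal force at the bottom, 2.2 m from the hinge, must supply this moment: P = 181.092/2.2 = 82.3145 kN.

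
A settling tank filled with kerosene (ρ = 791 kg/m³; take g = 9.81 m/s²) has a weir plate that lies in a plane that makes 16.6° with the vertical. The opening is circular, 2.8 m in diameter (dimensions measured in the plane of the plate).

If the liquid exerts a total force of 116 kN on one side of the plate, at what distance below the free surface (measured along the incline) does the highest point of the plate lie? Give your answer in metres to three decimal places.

y_top ≈ 1.133 m

γ = ρg = 791 × 9.81 / 1000 = 7.75971 kN/m³.
A = π(1.4)² = 6.15752 m².
From F = γ·h_c·A, the centroid depth is h_c = 116/(7.75971 × 6.15752) = 2.42777 m.
The plate makes 16.6° with the vertical, i.e. θ = 90° − 16.6° = 73.4° to the horizontal. Measuring y along the incline from the free-surface line, vertical depth h = y·sinθ with sinθ = 0.958323.
Along the incline, y_c = h_c/sinθ = 2.42777/0.958323 = 2.53335 m.
The centroid is at the centre, 1.4 m below the top of the plate, so the highest point sits at y_top = 2.53335 − 1.4 = 1.13335 m along the incline.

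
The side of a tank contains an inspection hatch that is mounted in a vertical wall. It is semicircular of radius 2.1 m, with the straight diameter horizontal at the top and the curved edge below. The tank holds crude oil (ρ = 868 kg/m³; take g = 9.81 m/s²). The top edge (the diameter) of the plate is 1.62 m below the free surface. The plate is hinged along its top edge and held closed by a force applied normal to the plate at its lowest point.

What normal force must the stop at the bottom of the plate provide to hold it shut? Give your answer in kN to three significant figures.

γ = ρg = 868 × 9.81 / 1000 = 8.51508 kN/m³.
The centroid of a semicircle lies 4r/(3π) = 0.891268 m from the diameter, here below the top edge, so the centroid depth is h_c = 1.62 + 0.891268 = 2.51127 m.
A = πr²/2 = π × 2.1²/2 = 6.92721 m².
Resultant F = γ·h_c·A = 8.51508 × 2.51127 × 6.92721 = 148.129 kN.
I_c = (π/8 − 8/(9π))·r⁴ = 0.109757 × 2.1⁴ = 2.13457 m⁴.
Centre of pressure: y_p = y_c + I_c/(y_c·A) = 2.51127 + 2.13457/(2.51127 × 6.92721) = 2.51127 + 0.122704 = 2.63397 m along the plane.
The resultant acts 0.891268 + 0.122704 = 1.01397 m (along the plate) below the hinge at the top edge, so the moment about the hinge is M = F × 1.01397 = 148.129 × 1.01397 = 150.198 kN·m.
A normal force at the bottom, 2.1 m from the hinge, must supply this moment: P = 150.198/2.1 = 71.5229 kN.

P ≈ 71.5 kN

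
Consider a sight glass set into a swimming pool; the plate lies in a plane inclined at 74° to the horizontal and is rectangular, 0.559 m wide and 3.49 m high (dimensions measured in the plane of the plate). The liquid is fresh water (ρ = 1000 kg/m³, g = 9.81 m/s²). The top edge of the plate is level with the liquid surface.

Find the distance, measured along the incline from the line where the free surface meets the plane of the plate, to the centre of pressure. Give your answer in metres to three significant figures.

y_p = 2.33 m

γ = ρg = 1000 × 9.81 = 9810 N/m³ = 9.81 kN/m³.
Let θ = 74° be the plate's angle to the horizontal; measure y along the incline from where the plane meets the free surface. Vertical depth h = y·sinθ with sinθ = 0.961262.
The centroid lies 3.49/2 = 1.745 m below the top edge, so y_c = 1.745 m and h_c = 1.745 × 0.961262 = 1.6774 m.
A = 0.559 × 3.49 = 1.95091 m².
Resultant F = γ·h_c·A = 9.81 × 1.6774 × 1.95091 = 32.1028 kN.
I_c = b·h³/12 = 0.559 × 3.49³/12 = 1.98019 m⁴.
Centre of pressure: y_p = y_c + I_c/(y_c·A) = 1.745 + 1.98019/(1.745 × 1.95091) = 1.745 + 0.581667 = 2.32667 m along the plane.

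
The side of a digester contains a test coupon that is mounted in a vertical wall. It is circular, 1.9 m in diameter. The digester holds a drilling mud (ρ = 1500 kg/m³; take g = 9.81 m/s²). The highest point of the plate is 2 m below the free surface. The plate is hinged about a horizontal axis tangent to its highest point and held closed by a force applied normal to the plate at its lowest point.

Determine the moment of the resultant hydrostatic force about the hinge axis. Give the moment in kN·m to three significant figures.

M ≈ 126 kN·m

γ = ρg = 1500 × 9.81 / 1000 = 14.715 kN/m³.
The centroid is at the centre, 0.95 m below the top of the plate, so the centroid depth is h_c = 2 + 0.95 = 2.95 m.
A = π(0.95)² = 2.83529 m².
Resultant F = γ·h_c·A = 14.715 × 2.95 × 2.83529 = 123.078 kN.
I_c = πr⁴/4 = π × 0.95⁴/4 = 0.639712 m⁴.
Centre of pressure: y_p = y_c + I_c/(y_c·A) = 2.95 + 0.639712/(2.95 × 2.83529) = 2.95 + 0.076483 = 3.02648 m along the plane.
The resultant acts 0.95 + 0.076483 = 1.02648 m (along the plate) below the hinge at the top edge, so the moment about the hinge is M = F × 1.02648 = 123.078 × 1.02648 = 126.337 kN·m.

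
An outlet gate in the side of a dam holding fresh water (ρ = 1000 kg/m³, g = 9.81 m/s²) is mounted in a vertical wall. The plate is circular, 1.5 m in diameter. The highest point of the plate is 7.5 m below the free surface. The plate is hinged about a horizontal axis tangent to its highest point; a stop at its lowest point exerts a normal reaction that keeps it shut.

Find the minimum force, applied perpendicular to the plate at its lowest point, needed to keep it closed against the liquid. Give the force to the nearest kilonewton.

γ = ρg = 1000 × 9.81 = 9810 N/m³ = 9.81 kN/m³.
The centroid is at the centre, 0.75 m below the top of the plate, so the centroid depth is h_c = 7.5 + 0.75 = 8.25 m.
A = π(0.75)² = 1.76715 m².
Resultant F = γ·h_c·A = 9.81 × 8.25 × 1.76715 = 143.02 kN.
I_c = πr⁴/4 = π × 0.75⁴/4 = 0.248505 m⁴.
Centre of pressure: y_p = y_c + I_c/(y_c·A) = 8.25 + 0.248505/(8.25 × 1.76715) = 8.25 + 0.0170454 = 8.26705 m along the plane.
The resultant acts 0.75 + 0.0170454 = 0.767045 m (along the plate) below the hinge at the top edge, so the moment about the hinge is M = F × 0.767045 = 143.02 × 0.767045 = 109.703 kN·m.
A normal force at the bottom, 1.5 m from the hinge, must supply this moment: P = 109.703/1.5 = 73.1353 kN.

P ≈ 73 kN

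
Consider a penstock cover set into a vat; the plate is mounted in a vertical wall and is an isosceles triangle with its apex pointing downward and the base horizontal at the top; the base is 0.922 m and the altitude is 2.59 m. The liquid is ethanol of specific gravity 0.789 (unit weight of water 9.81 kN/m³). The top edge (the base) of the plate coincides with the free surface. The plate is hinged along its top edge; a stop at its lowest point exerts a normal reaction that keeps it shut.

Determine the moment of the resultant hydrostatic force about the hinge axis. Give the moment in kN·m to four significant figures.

M ≈ 10.33 kN·m

γ = 0.789 × 9.81 = 7.74009 kN/m³.
With the apex down, the centroid sits h/3 = 2.59/3 = 0.863333 m below the base (the top edge), so the centroid depth is h_c = 0.863333 m.
A = ½ × 0.922 × 2.59 = 1.19399 m².
Resultant F = γ·h_c·A = 7.74009 × 0.863333 × 1.19399 = 7.97857 kN.
I_c = b·h³/36 = 0.922 × 2.59³/36 = 0.444967 m⁴.
Centre of pressure: y_p = y_c + I_c/(y_c·A) = 0.863333 + 0.444967/(0.863333 × 1.19399) = 0.863333 + 0.431667 = 1.295 m along the plane.
The resultant acts 0.863333 + 0.431667 = 1.295 m (along the plate) below the hinge at the top edge, so the moment about the hinge is M = F × 1.295 = 7.97857 × 1.295 = 10.3322 kN·m.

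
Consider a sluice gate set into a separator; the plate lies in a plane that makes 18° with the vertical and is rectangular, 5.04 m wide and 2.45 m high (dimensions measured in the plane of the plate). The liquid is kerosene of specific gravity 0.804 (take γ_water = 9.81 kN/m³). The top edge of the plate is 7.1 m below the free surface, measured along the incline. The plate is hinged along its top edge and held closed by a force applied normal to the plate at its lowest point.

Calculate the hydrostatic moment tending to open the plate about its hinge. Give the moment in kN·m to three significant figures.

M ≈ 991 kN·m

γ = 0.804 × 9.81 = 7.88724 kN/m³.
The plate makes 18° with the vertical, i.e. θ = 90° − 18° = 72° to the horizontal. Measuring y along the incline from the free-surface line, vertical depth h = y·sinθ with sinθ = 0.951057.
The centroid lies 2.45/2 = 1.225 m below the top edge, so y_c = 7.1 + 1.225 = 8.325 m and h_c = 8.325 × 0.951057 = 7.91755 m.
A = 5.04 × 2.45 = 12.348 m².
Resultant F = γ·h_c·A = 7.88724 × 7.91755 × 12.348 = 771.103 kN.
I_c = b·h³/12 = 5.04 × 2.45³/12 = 6.17657 m⁴.
Centre of pressure: y_p = y_c + I_c/(y_c·A) = 8.325 + 6.17657/(8.325 × 12.348) = 8.325 + 0.0600851 = 8.38509 m along the plane.
The resultant acts 1.225 + 0.0600851 = 1.28509 m (along the plate) below the hinge at the top edge, so the moment about the hinge is M = F × 1.28509 = 771.103 × 1.28509 = 990.937 kN·m.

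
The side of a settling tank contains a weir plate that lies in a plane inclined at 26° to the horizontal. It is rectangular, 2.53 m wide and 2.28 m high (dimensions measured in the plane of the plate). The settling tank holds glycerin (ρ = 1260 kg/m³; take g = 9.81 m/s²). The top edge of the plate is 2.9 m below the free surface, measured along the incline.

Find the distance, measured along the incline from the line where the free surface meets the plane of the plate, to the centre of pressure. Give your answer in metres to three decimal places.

y_p = 4.147 m

γ = ρg = 1260 × 9.81 / 1000 = 12.3606 kN/m³.
Let θ = 26° be the plate's angle to the horizontal; measure y along the incline from where the plane meets the free surface. Vertical depth h = y·sinθ with sinθ = 0.438371.
The centroid lies 2.28/2 = 1.14 m below the top edge, so y_c = 2.9 + 1.14 = 4.04 m and h_c = 4.04 × 0.438371 = 1.77102 m.
A = 2.53 × 2.28 = 5.7684 m².
Resultant F = γ·h_c·A = 12.3606 × 1.77102 × 5.7684 = 126.275 kN.
I_c = b·h³/12 = 2.53 × 2.28³/12 = 2.49887 m⁴.
Centre of pressure: y_p = y_c + I_c/(y_c·A) = 4.04 + 2.49887/(4.04 × 5.7684) = 4.04 + 0.107228 = 4.14723 m along the plane.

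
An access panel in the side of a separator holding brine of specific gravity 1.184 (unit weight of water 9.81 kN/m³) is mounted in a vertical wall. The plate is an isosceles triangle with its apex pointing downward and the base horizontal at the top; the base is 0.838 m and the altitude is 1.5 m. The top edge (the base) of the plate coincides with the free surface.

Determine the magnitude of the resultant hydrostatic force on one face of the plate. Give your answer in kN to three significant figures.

γ = 1.184 × 9.81 = 11.61504 kN/m³.
With the apex down, the centroid sits h/3 = 1.5/3 = 0.5 m below the base (the top edge), so the centroid depth is h_c = 0.5 m.
A = ½ × 0.838 × 1.5 = 0.6285 m².
Resultant F = γ·h_c·A = 11.61504 × 0.5 × 0.6285 = 3.65003 kN.

F ≈ 3.65 kN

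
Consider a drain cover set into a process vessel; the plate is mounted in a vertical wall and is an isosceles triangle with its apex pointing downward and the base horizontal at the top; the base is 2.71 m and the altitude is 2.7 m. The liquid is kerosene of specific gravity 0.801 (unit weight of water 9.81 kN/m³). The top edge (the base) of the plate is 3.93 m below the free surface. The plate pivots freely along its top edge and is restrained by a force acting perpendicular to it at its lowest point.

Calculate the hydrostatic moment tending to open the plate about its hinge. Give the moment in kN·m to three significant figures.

M ≈ 137 kN·m

γ = 0.801 × 9.81 = 7.85781 kN/m³.
With the apex down, the centroid sits h/3 = 2.7/3 = 0.9 m below the base (the top edge), so the centroid depth is h_c = 3.93 + 0.9 = 4.83 m.
A = ½ × 2.71 × 2.7 = 3.6585 m².
Resultant F = γ·h_c·A = 7.85781 × 4.83 × 3.6585 = 138.852 kN.
I_c = b·h³/36 = 2.71 × 2.7³/36 = 1.48169 m⁴.
Centre of pressure: y_p = y_c + I_c/(y_c·A) = 4.83 + 1.48169/(4.83 × 3.6585) = 4.83 + 0.0838508 = 4.91385 m along the plane.
The resultant acts 0.9 + 0.0838508 = 0.983851 m (along the plate) below the hinge at the top edge, so the moment about the hinge is M = F × 0.983851 = 138.852 × 0.983851 = 136.61 kN·m.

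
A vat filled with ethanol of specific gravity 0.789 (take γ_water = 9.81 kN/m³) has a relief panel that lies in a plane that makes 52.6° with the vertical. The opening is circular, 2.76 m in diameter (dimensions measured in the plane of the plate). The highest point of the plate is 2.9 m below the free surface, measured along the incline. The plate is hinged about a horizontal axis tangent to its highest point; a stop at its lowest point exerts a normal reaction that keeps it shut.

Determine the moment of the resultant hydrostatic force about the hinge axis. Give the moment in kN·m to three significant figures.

γ = 0.789 × 9.81 = 7.74009 kN/m³.
The plate makes 52.6° with the vertical, i.e. θ = 90° − 52.6° = 37.4° to the horizontal. Measuring y along the incline from the free-surface line, vertical depth h = y·sinθ with sinθ = 0.607376.
The centroid is at the centre, 1.38 m below the top of the plate, so y_c = 2.9 + 1.38 = 4.28 m and h_c = 4.28 × 0.607376 = 2.59957 m.
A = π(1.38)² = 5.98285 m².
Resultant F = γ·h_c·A = 7.74009 × 2.59957 × 5.98285 = 120.38 kN.
I_c = πr⁴/4 = π × 1.38⁴/4 = 2.84843 m⁴.
Centre of pressure: y_p = y_c + I_c/(y_c·A) = 4.28 + 2.84843/(4.28 × 5.98285) = 4.28 + 0.111238 = 4.39124 m along the plane.
The resultant acts 1.38 + 0.111238 = 1.49124 m (along the plate) below the hinge at the top edge, so the moment about the hinge is M = F × 1.49124 = 120.38 × 1.49124 = 179.515 kN·m.

M ≈ 180 kN·m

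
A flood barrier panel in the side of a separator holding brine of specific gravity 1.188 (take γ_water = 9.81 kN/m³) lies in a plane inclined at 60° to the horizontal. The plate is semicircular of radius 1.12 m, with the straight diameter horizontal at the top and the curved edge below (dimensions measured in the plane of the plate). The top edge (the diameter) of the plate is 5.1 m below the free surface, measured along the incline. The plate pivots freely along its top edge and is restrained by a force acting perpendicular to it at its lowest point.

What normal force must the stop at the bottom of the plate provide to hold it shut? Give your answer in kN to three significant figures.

P ≈ 48.6 kN

γ = 1.188 × 9.81 = 11.65428 kN/m³.
Let θ = 60° be the plate's angle to the horizontal; measure y along the incline from where the plane meets the free surface. Vertical depth h = y·sinθ with sinθ = 0.866025.
The centroid of a semicircle lies 4r/(3π) = 0.475343 m from the diameter, here below the top edge, so y_c = 5.1 + 0.475343 = 5.57534 m and h_c = 5.57534 × 0.866025 = 4.82838 m.
A = πr²/2 = π × 1.12²/2 = 1.97041 m².
Resultant F = γ·h_c·A = 11.65428 × 4.82838 × 1.97041 = 110.878 kN.
I_c = (π/8 − 8/(9π))·r⁴ = 0.109757 × 1.12⁴ = 0.172705 m⁴.
Centre of pressure: y_p = y_c + I_c/(y_c·A) = 5.57534 + 0.172705/(5.57534 × 1.97041) = 5.57534 + 0.0157209 = 5.59106 m along the plane.
The resultant acts 0.475343 + 0.0157209 = 0.491064 m (along the plate) below the hinge at the top edge, so the moment about the hinge is M = F × 0.491064 = 110.878 × 0.491064 = 54.4482 kN·m.
A normal force at the bottom, 1.12 m from the hinge, must supply this moment: P = 54.4482/1.12 = 48.6145 kN.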